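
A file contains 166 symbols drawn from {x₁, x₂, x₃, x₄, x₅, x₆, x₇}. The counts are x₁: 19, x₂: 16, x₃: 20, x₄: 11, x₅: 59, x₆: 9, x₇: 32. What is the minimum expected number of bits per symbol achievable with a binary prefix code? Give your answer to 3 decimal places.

2.572 bits/symbol

Probabilities are the counts divided by 166.
Repeatedly combine the two least-probable nodes; the expected code length is the sum of the merged weights.
merge 9/166 + 11/166 → 10/83
merge 8/83 + 19/166 → 35/166
merge 10/83 + 10/83 → 20/83
merge 16/83 + 35/166 → 67/166
merge 20/83 + 59/166 → 99/166
merge 67/166 + 99/166 → 1
L = 10/83 + 35/166 + 20/83 + 67/166 + 99/166 + 1 = 427/166 ≈ 2.572 bits/symbol.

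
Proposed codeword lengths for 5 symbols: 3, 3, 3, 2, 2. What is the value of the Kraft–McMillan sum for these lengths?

With common denominator 2^3 = 8: Σ 2^(−ℓᵢ) = 1/8 + 1/8 + 1/8 + 2/8 + 2/8 = 7/8 = 0.875.

0.875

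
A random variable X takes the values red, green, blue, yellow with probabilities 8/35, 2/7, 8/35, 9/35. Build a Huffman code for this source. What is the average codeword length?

2 bits/symbol

Repeatedly combine the two least-probable nodes; the expected code length is the sum of the merged weights.
merge 8/35 + 8/35 → 16/35
merge 9/35 + 2/7 → 19/35
merge 16/35 + 19/35 → 1
L = 16/35 + 19/35 + 1 = 2 bits/symbol.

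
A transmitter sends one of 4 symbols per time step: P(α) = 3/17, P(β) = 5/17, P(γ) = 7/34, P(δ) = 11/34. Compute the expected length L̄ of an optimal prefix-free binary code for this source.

Repeatedly combine the two least-probable nodes; the expected code length is the sum of the merged weights.
merge 3/17 + 7/34 → 13/34
merge 5/17 + 11/34 → 21/34
merge 13/34 + 21/34 → 1
L = 13/34 + 21/34 + 1 = 2 bits/symbol.

2 bits/symbol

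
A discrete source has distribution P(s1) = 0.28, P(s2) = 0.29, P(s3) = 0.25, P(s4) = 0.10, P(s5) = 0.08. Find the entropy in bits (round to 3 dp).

2.156 bits

H = −Σ pᵢ log₂ pᵢ.
−0.28·log₂(0.28) = 0.5142
−0.29·log₂(0.29) = 0.5179
−0.25·log₂(0.25) = 0.5000
−0.10·log₂(0.10) = 0.3322
−0.08·log₂(0.08) = 0.2915
Sum ≈ 2.1558 → 2.156 bits.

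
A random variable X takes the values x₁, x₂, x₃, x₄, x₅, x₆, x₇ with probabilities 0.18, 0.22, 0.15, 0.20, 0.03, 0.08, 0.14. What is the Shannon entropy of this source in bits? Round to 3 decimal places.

2.641 bits

H = −Σ pᵢ log₂ pᵢ.
−0.18·log₂(0.18) = 0.4453
−0.22·log₂(0.22) = 0.4806
−0.15·log₂(0.15) = 0.4105
−0.20·log₂(0.20) = 0.4644
−0.03·log₂(0.03) = 0.1518
−0.08·log₂(0.08) = 0.2915
−0.14·log₂(0.14) = 0.3971
Sum ≈ 2.6412 → 2.641 bits.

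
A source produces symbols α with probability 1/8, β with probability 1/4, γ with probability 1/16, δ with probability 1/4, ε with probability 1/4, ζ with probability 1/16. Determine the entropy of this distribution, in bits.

Each probability is a power of 1/2, so log₂(1/p) is an integer.
H = Σ p·log₂(1/p) = 1/8·3 + 1/4·2 + 1/16·4 + 1/4·2 + 1/4·2 + 1/16·4 = 2.375 bits.

2.375 bits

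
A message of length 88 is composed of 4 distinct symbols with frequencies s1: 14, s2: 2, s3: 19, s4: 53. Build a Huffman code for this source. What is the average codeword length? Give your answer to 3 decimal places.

1.580 bits/symbol

Probabilities are the counts divided by 88.
Repeatedly combine the two least-probable nodes; the expected code length is the sum of the merged weights.
merge 1/44 + 7/44 → 2/11
merge 2/11 + 19/88 → 35/88
merge 35/88 + 53/88 → 1
L = 2/11 + 35/88 + 1 = 139/88 ≈ 1.580 bits/symbol.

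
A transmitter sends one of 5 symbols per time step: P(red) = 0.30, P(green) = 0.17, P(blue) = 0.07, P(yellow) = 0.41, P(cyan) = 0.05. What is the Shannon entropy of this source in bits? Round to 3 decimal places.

1.968 bits

H = −Σ pᵢ log₂ pᵢ.
−0.30·log₂(0.30) = 0.5211
−0.17·log₂(0.17) = 0.4346
−0.07·log₂(0.07) = 0.2686
−0.41·log₂(0.41) = 0.5274
−0.05·log₂(0.05) = 0.2161
Sum ≈ 1.9677 → 1.968 bits.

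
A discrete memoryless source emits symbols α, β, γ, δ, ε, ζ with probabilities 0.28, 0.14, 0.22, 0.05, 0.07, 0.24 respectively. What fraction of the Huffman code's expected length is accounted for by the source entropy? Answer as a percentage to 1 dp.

99.6%

Entropy H = −Σ p log₂ p ≈ 2.3707 bits.
Huffman merges: 1/20+7/100→3/25; 3/25+7/50→13/50; 11/50+6/25→23/50; 13/50+7/25→27/50; 23/50+27/50→1. L = 119/50 ≈ 2.3800.
Efficiency = H/L = 2.3707/2.3800 = 99.6%.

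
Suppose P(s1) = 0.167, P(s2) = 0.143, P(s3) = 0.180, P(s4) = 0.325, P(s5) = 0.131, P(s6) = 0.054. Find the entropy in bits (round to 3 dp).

H = −Σ pᵢ log₂ pᵢ.
−0.167·log₂(0.167) = 0.4312
−0.143·log₂(0.143) = 0.4012
−0.180·log₂(0.180) = 0.4453
−0.325·log₂(0.325) = 0.5270
−0.131·log₂(0.131) = 0.3841
−0.054·log₂(0.054) = 0.2274
Sum ≈ 2.4163 → 2.416 bits.

2.416 bits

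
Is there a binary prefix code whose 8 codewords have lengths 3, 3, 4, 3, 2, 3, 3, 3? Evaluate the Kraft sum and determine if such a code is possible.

1.0625; no

With common denominator 2^4 = 16: Σ 2^(−ℓᵢ) = 2/16 + 2/16 + 1/16 + 2/16 + 4/16 + 2/16 + 2/16 + 2/16 = 17/16 = 1.0625.
Kraft's inequality requires Σ ≤ 1; here Σ = 1.0625 > 1, so no such prefix code exists.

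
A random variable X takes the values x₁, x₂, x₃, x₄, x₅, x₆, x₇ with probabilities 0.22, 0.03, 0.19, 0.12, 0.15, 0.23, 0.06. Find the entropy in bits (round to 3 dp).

H = −Σ pᵢ log₂ pᵢ.
−0.22·log₂(0.22) = 0.4806
−0.03·log₂(0.03) = 0.1518
−0.19·log₂(0.19) = 0.4552
−0.12·log₂(0.12) = 0.3671
−0.15·log₂(0.15) = 0.4105
−0.23·log₂(0.23) = 0.4877
−0.06·log₂(0.06) = 0.2435
Sum ≈ 2.5964 → 2.596 bits.

2.596 bits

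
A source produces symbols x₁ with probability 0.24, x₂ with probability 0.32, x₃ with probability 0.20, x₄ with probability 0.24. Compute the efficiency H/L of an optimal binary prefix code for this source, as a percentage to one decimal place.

98.9%

Entropy H = −Σ p log₂ p ≈ 1.9787 bits.
Huffman merges: 1/5+6/25→11/25; 6/25+8/25→14/25; 11/25+14/25→1. L = 2 ≈ 2.0000.
Efficiency = H/L = 1.9787/2.0000 = 98.9%.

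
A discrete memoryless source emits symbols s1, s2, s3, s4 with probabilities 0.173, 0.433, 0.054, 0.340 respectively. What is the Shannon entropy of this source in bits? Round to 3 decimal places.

H = −Σ pᵢ log₂ pᵢ.
−0.173·log₂(0.173) = 0.4379
−0.433·log₂(0.433) = 0.5229
−0.054·log₂(0.054) = 0.2274
−0.340·log₂(0.340) = 0.5292
Sum ≈ 1.7173 → 1.717 bits.

1.717 bits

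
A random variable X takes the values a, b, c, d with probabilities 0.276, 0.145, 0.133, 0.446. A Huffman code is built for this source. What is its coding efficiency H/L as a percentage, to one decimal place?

Entropy H = −Σ p log₂ p ≈ 1.8232 bits.
Huffman merges: 133/1000+29/200→139/500; 69/250+139/500→277/500; 223/500+277/500→1. L = 229/125 ≈ 1.8320.
Efficiency = H/L = 1.8232/1.8320 = 99.5%.

99.5%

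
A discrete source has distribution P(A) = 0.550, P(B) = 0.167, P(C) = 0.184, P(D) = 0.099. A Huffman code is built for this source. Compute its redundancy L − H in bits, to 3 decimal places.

Entropy H = −Σ p log₂ p ≈ 1.6853 bits.
Huffman merges: 99/1000+167/1000→133/500; 23/125+133/500→9/20; 9/20+11/20→1. L = 429/250 ≈ 1.7160.
L − H = 1.7160 − 1.6853 = 0.031 bits.

0.031 bits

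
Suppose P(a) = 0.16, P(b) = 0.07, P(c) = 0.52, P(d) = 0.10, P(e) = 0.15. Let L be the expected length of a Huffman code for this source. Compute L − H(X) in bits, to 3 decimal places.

Entropy H = −Σ p log₂ p ≈ 1.9249 bits.
Huffman merges: 7/100+1/10→17/100; 3/20+4/25→31/100; 17/100+31/100→12/25; 12/25+13/25→1. L = 49/25 ≈ 1.9600.
L − H = 1.9600 − 1.9249 = 0.035 bits.

0.035 bits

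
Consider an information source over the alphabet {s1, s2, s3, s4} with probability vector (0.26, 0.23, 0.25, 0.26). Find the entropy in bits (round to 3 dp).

1.998 bits

H = −Σ pᵢ log₂ pᵢ.
−0.26·log₂(0.26) = 0.5053
−0.23·log₂(0.23) = 0.4877
−0.25·log₂(0.25) = 0.5000
−0.26·log₂(0.26) = 0.5053
Sum ≈ 1.9982 → 1.998 bits.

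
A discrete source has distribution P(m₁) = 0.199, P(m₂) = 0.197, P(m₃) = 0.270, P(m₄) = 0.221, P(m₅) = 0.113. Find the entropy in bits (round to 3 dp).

2.272 bits

H = −Σ pᵢ log₂ pᵢ.
−0.199·log₂(0.199) = 0.4635
−0.197·log₂(0.197) = 0.4617
−0.270·log₂(0.270) = 0.5100
−0.221·log₂(0.221) = 0.4813
−0.113·log₂(0.113) = 0.3555
Sum ≈ 2.2720 → 2.272 bits.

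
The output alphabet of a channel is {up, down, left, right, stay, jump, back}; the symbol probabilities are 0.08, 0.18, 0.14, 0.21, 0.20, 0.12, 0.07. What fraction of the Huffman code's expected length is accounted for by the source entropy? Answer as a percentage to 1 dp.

98.8%

Entropy H = −Σ p log₂ p ≈ 2.7068 bits.
Huffman merges: 7/100+2/25→3/20; 3/25+7/50→13/50; 3/20+9/50→33/100; 1/5+21/100→41/100; 13/50+33/100→59/100; 41/100+59/100→1. L = 137/50 ≈ 2.7400.
Efficiency = H/L = 2.7068/2.7400 = 98.8%.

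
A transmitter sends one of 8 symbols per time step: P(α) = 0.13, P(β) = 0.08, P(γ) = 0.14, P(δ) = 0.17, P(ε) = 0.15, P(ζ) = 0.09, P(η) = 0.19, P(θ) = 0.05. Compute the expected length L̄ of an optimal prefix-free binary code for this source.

Repeatedly combine the two least-probable nodes; the expected code length is the sum of the merged weights.
merge 1/20 + 2/25 → 13/100
merge 9/100 + 13/100 → 11/50
merge 13/100 + 7/50 → 27/100
merge 3/20 + 17/100 → 8/25
merge 19/100 + 11/50 → 41/100
merge 27/100 + 8/25 → 59/100
merge 41/100 + 59/100 → 1
L = 13/100 + 11/50 + 27/100 + 8/25 + 41/100 + 59/100 + 1 = 147/50 = 2.94 bits/symbol.

2.94 bits/symbol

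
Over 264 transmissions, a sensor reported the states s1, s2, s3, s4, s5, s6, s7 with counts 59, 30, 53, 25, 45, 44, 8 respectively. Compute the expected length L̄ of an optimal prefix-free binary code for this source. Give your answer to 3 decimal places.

Probabilities are the counts divided by 264.
Repeatedly combine the two least-probable nodes; the expected code length is the sum of the merged weights.
merge 1/33 + 25/264 → 1/8
merge 5/44 + 1/8 → 21/88
merge 1/6 + 15/88 → 89/264
merge 53/264 + 59/264 → 14/33
merge 21/88 + 89/264 → 19/33
merge 14/33 + 19/33 → 1
L = 1/8 + 21/88 + 89/264 + 14/33 + 19/33 + 1 = 713/264 ≈ 2.701 bits/symbol.

2.701 bits/symbol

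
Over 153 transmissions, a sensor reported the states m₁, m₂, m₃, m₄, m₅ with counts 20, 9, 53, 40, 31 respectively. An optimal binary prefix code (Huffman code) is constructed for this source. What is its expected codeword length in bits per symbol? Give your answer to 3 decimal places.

Probabilities are the counts divided by 153.
Repeatedly combine the two least-probable nodes; the expected code length is the sum of the merged weights.
merge 1/17 + 20/153 → 29/153
merge 29/153 + 31/153 → 20/51
merge 40/153 + 53/153 → 31/51
merge 20/51 + 31/51 → 1
L = 29/153 + 20/51 + 31/51 + 1 = 335/153 ≈ 2.190 bits/symbol.

2.190 bits/symbol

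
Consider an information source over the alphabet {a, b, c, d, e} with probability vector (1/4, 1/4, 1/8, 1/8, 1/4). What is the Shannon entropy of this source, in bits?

Each probability is a power of 1/2, so log₂(1/p) is an integer.
H = Σ p·log₂(1/p) = 1/4·2 + 1/4·2 + 1/8·3 + 1/8·3 + 1/4·2 = 2.25 bits.

2.25 bits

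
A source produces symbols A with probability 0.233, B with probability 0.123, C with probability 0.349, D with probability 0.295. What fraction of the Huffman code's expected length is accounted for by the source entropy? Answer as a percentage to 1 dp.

Entropy H = −Σ p log₂ p ≈ 1.9111 bits.
Huffman merges: 123/1000+233/1000→89/250; 59/200+349/1000→161/250; 89/250+161/250→1. L = 2 ≈ 2.0000.
Efficiency = H/L = 1.9111/2.0000 = 95.6%.

95.6%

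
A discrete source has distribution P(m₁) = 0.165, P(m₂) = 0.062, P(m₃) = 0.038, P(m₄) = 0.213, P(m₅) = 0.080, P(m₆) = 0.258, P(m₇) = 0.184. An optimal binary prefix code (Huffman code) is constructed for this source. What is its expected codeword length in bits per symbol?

2.625 bits/symbol

Repeatedly combine the two least-probable nodes; the expected code length is the sum of the merged weights.
merge 19/500 + 31/500 → 1/10
merge 2/25 + 1/10 → 9/50
merge 33/200 + 9/50 → 69/200
merge 23/125 + 213/1000 → 397/1000
merge 129/500 + 69/200 → 603/1000
merge 397/1000 + 603/1000 → 1
L = 1/10 + 9/50 + 69/200 + 397/1000 + 603/1000 + 1 = 21/8 = 2.625 bits/symbol.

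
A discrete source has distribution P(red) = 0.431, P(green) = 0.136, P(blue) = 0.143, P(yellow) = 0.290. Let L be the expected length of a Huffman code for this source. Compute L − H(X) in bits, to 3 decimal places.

0.014 bits

Entropy H = −Σ p log₂ p ≈ 1.8339 bits.
Huffman merges: 17/125+143/1000→279/1000; 279/1000+29/100→569/1000; 431/1000+569/1000→1. L = 231/125 ≈ 1.8480.
L − H = 1.8480 − 1.8339 = 0.014 bits.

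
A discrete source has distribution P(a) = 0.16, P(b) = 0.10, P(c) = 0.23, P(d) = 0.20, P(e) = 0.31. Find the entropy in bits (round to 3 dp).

2.231 bits

H = −Σ pᵢ log₂ pᵢ.
−0.16·log₂(0.16) = 0.4230
−0.10·log₂(0.10) = 0.3322
−0.23·log₂(0.23) = 0.4877
−0.20·log₂(0.20) = 0.4644
−0.31·log₂(0.31) = 0.5238
Sum ≈ 2.2311 → 2.231 bits.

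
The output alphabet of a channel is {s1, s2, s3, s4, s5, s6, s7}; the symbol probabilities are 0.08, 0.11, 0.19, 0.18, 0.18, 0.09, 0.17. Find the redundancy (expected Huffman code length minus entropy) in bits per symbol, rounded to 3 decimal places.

0.065 bits

Entropy H = −Σ p log₂ p ≈ 2.7349 bits.
Huffman merges: 2/25+9/100→17/100; 11/100+17/100→7/25; 17/100+9/50→7/20; 9/50+19/100→37/100; 7/25+7/20→63/100; 37/100+63/100→1. L = 14/5 ≈ 2.8000.
L − H = 2.8000 − 2.7349 = 0.065 bits.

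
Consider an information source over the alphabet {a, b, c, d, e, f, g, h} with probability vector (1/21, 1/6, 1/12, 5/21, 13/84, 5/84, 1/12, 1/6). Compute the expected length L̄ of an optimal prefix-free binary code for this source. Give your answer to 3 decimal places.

Repeatedly combine the two least-probable nodes; the expected code length is the sum of the merged weights.
merge 1/21 + 5/84 → 3/28
merge 1/12 + 1/12 → 1/6
merge 3/28 + 13/84 → 11/42
merge 1/6 + 1/6 → 1/3
merge 1/6 + 5/21 → 17/42
merge 11/42 + 1/3 → 25/42
merge 17/42 + 25/42 → 1
L = 3/28 + 1/6 + 11/42 + 1/3 + 17/42 + 25/42 + 1 = 241/84 ≈ 2.869 bits/symbol.

2.869 bits/symbol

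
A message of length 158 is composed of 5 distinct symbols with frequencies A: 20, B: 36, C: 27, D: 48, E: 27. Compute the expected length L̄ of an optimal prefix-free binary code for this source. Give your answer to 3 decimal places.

2.297 bits/symbol

Probabilities are the counts divided by 158.
Repeatedly combine the two least-probable nodes; the expected code length is the sum of the merged weights.
merge 10/79 + 27/158 → 47/158
merge 27/158 + 18/79 → 63/158
merge 47/158 + 24/79 → 95/158
merge 63/158 + 95/158 → 1
L = 47/158 + 63/158 + 95/158 + 1 = 363/158 ≈ 2.297 bits/symbol.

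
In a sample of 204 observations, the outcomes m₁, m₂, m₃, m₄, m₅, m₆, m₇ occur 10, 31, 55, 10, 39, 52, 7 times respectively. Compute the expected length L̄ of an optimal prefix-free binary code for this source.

Probabilities are the counts divided by 204.
Repeatedly combine the two least-probable nodes; the expected code length is the sum of the merged weights.
merge 7/204 + 5/102 → 1/12
merge 5/102 + 1/12 → 9/68
merge 9/68 + 31/204 → 29/102
merge 13/68 + 13/51 → 91/204
merge 55/204 + 29/102 → 113/204
merge 91/204 + 113/204 → 1
L = 1/12 + 9/68 + 29/102 + 91/204 + 113/204 + 1 = 5/2 = 2.5 bits/symbol.

2.5 bits/symbol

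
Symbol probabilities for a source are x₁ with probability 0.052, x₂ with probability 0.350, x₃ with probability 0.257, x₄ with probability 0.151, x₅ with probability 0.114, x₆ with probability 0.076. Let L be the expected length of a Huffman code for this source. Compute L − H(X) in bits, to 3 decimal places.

Entropy H = −Σ p log₂ p ≈ 2.3072 bits.
Huffman merges: 13/250+19/250→16/125; 57/500+16/125→121/500; 151/1000+121/500→393/1000; 257/1000+7/20→607/1000; 393/1000+607/1000→1. L = 237/100 ≈ 2.3700.
L − H = 2.3700 − 2.3072 = 0.063 bits.

0.063 bits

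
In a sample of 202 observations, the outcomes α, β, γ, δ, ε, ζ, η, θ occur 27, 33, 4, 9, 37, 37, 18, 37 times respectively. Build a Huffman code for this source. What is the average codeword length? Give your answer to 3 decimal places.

2.851 bits/symbol

Probabilities are the counts divided by 202.
Repeatedly combine the two least-probable nodes; the expected code length is the sum of the merged weights.
merge 2/101 + 9/202 → 13/202
merge 13/202 + 9/101 → 31/202
merge 27/202 + 31/202 → 29/101
merge 33/202 + 37/202 → 35/101
merge 37/202 + 37/202 → 37/101
merge 29/101 + 35/101 → 64/101
merge 37/101 + 64/101 → 1
L = 13/202 + 31/202 + 29/101 + 35/101 + 37/101 + 64/101 + 1 = 288/101 ≈ 2.851 bits/symbol.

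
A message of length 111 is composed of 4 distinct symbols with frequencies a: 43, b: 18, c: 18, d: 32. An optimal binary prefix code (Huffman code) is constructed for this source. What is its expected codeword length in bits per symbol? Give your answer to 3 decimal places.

1.937 bits/symbol

Probabilities are the counts divided by 111.
Repeatedly combine the two least-probable nodes; the expected code length is the sum of the merged weights.
merge 6/37 + 6/37 → 12/37
merge 32/111 + 12/37 → 68/111
merge 43/111 + 68/111 → 1
L = 12/37 + 68/111 + 1 = 215/111 ≈ 1.937 bits/symbol.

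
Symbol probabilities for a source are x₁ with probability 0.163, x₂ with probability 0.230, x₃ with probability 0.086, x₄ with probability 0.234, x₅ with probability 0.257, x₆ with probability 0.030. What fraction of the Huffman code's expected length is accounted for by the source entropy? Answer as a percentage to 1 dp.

Entropy H = −Σ p log₂ p ≈ 2.3645 bits.
Huffman merges: 3/100+43/500→29/250; 29/250+163/1000→279/1000; 23/100+117/500→58/125; 257/1000+279/1000→67/125; 58/125+67/125→1. L = 479/200 ≈ 2.3950.
Efficiency = H/L = 2.3645/2.3950 = 98.7%.

98.7%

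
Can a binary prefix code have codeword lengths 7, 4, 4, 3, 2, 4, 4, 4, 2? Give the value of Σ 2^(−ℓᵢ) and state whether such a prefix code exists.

0.9453125; yes

With common denominator 2^7 = 128: Σ 2^(−ℓᵢ) = 1/128 + 8/128 + 8/128 + 16/128 + 32/128 + 8/128 + 8/128 + 8/128 + 32/128 = 121/128 = 0.9453125.
Kraft's inequality requires Σ ≤ 1; here Σ = 0.9453125 ≤ 1, so such a prefix code exists.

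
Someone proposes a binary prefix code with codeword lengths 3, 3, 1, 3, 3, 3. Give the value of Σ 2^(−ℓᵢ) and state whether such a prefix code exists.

With common denominator 2^3 = 8: Σ 2^(−ℓᵢ) = 1/8 + 1/8 + 4/8 + 1/8 + 1/8 + 1/8 = 9/8 = 1.125.
Kraft's inequality requires Σ ≤ 1; here Σ = 1.125 > 1, so no such prefix code exists.

1.125; no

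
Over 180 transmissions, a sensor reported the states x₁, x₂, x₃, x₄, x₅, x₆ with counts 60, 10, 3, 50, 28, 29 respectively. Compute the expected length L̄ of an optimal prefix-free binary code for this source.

2.3 bits/symbol

Probabilities are the counts divided by 180.
Repeatedly combine the two least-probable nodes; the expected code length is the sum of the merged weights.
merge 1/60 + 1/18 → 13/180
merge 13/180 + 7/45 → 41/180
merge 29/180 + 41/180 → 7/18
merge 5/18 + 1/3 → 11/18
merge 7/18 + 11/18 → 1
L = 13/180 + 41/180 + 7/18 + 11/18 + 1 = 23/10 = 2.3 bits/symbol.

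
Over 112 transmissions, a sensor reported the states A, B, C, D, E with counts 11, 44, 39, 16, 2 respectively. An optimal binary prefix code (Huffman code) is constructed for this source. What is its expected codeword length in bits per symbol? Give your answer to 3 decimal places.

1.982 bits/symbol

Probabilities are the counts divided by 112.
Repeatedly combine the two least-probable nodes; the expected code length is the sum of the merged weights.
merge 1/56 + 11/112 → 13/112
merge 13/112 + 1/7 → 29/112
merge 29/112 + 39/112 → 17/28
merge 11/28 + 17/28 → 1
L = 13/112 + 29/112 + 17/28 + 1 = 111/56 ≈ 1.982 bits/symbol.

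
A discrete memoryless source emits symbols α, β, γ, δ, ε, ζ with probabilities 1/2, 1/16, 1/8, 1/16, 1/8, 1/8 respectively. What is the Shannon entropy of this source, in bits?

Each probability is a power of 1/2, so log₂(1/p) is an integer.
H = Σ p·log₂(1/p) = 1/2·1 + 1/16·4 + 1/8·3 + 1/16·4 + 1/8·3 + 1/8·3 = 2.125 bits.

2.125 bits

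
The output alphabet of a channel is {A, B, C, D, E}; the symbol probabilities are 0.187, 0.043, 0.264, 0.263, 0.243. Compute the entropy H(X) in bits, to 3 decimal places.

2.158 bits

H = −Σ pᵢ log₂ pᵢ.
−0.187·log₂(0.187) = 0.4523
−0.043·log₂(0.043) = 0.1952
−0.264·log₂(0.264) = 0.5072
−0.263·log₂(0.263) = 0.5068
−0.243·log₂(0.243) = 0.4960
Sum ≈ 2.1575 → 2.158 bits.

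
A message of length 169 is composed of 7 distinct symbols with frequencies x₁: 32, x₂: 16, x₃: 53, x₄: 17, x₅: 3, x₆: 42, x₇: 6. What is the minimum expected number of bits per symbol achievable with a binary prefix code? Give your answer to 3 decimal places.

Probabilities are the counts divided by 169.
Repeatedly combine the two least-probable nodes; the expected code length is the sum of the merged weights.
merge 3/169 + 6/169 → 9/169
merge 9/169 + 16/169 → 25/169
merge 17/169 + 25/169 → 42/169
merge 32/169 + 42/169 → 74/169
merge 42/169 + 53/169 → 95/169
merge 74/169 + 95/169 → 1
L = 9/169 + 25/169 + 42/169 + 74/169 + 95/169 + 1 = 414/169 ≈ 2.450 bits/symbol.

2.450 bits/symbol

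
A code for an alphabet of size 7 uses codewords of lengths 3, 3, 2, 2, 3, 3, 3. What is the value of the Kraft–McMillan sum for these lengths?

1.125

With common denominator 2^3 = 8: Σ 2^(−ℓᵢ) = 1/8 + 1/8 + 2/8 + 2/8 + 1/8 + 1/8 + 1/8 = 9/8 = 1.125.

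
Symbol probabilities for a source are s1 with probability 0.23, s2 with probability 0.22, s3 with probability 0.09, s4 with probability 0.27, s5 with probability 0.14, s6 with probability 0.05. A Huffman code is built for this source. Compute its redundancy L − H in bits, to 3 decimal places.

0.016 bits

Entropy H = −Σ p log₂ p ≈ 2.4041 bits.
Huffman merges: 1/20+9/100→7/50; 7/50+7/50→7/25; 11/50+23/100→9/20; 27/100+7/25→11/20; 9/20+11/20→1. L = 121/50 ≈ 2.4200.
L − H = 2.4200 − 2.4041 = 0.016 bits.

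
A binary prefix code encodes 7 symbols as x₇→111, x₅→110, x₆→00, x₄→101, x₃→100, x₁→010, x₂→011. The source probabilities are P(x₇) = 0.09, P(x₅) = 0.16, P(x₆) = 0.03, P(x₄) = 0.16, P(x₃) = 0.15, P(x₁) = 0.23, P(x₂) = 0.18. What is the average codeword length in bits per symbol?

2.97 bits/symbol

L̄ = Σ pᵢ·ℓᵢ = 0.09·3 + 0.16·3 + 0.03·2 + 0.16·3 + 0.15·3 + 0.23·3 + 0.18·3 = 2.97 bits/symbol.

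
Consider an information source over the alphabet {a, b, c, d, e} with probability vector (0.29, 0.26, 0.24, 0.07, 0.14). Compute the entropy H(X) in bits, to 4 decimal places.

2.1830 bits

H = −Σ pᵢ log₂ pᵢ.
−0.29·log₂(0.29) = 0.5179
−0.26·log₂(0.26) = 0.5053
−0.24·log₂(0.24) = 0.4941
−0.07·log₂(0.07) = 0.2686
−0.14·log₂(0.14) = 0.3971
Sum ≈ 2.1830 → 2.1830 bits.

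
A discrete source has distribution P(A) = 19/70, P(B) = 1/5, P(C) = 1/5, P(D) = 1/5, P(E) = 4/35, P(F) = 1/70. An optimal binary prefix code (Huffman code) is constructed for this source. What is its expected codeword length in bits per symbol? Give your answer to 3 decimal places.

Repeatedly combine the two least-probable nodes; the expected code length is the sum of the merged weights.
merge 1/70 + 4/35 → 9/70
merge 9/70 + 1/5 → 23/70
merge 1/5 + 1/5 → 2/5
merge 19/70 + 23/70 → 3/5
merge 2/5 + 3/5 → 1
L = 9/70 + 23/70 + 2/5 + 3/5 + 1 = 86/35 ≈ 2.457 bits/symbol.

2.457 bits/symbol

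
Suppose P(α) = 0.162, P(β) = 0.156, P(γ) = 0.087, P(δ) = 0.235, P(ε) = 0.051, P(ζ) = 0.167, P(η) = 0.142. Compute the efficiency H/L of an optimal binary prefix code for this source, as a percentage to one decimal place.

98.4%

Entropy H = −Σ p log₂ p ≈ 2.6911 bits.
Huffman merges: 51/1000+87/1000→69/500; 69/500+71/500→7/25; 39/250+81/500→159/500; 167/1000+47/200→201/500; 7/25+159/500→299/500; 201/500+299/500→1. L = 342/125 ≈ 2.7360.
Efficiency = H/L = 2.6911/2.7360 = 98.4%.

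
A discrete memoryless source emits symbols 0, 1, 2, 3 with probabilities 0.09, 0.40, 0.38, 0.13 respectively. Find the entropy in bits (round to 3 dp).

H = −Σ pᵢ log₂ pᵢ.
−0.09·log₂(0.09) = 0.3127
−0.40·log₂(0.40) = 0.5288
−0.38·log₂(0.38) = 0.5305
−0.13·log₂(0.13) = 0.3826
Sum ≈ 1.7545 → 1.755 bits.

1.755 bits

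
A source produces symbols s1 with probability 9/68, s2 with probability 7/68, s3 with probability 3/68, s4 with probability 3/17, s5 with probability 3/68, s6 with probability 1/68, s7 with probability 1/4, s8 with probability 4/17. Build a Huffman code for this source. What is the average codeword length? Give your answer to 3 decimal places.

2.676 bits/symbol

Repeatedly combine the two least-probable nodes; the expected code length is the sum of the merged weights.
merge 1/68 + 3/68 → 1/17
merge 3/68 + 1/17 → 7/68
merge 7/68 + 7/68 → 7/34
merge 9/68 + 3/17 → 21/68
merge 7/34 + 4/17 → 15/34
merge 1/4 + 21/68 → 19/34
merge 15/34 + 19/34 → 1
L = 1/17 + 7/68 + 7/34 + 21/68 + 15/34 + 19/34 + 1 = 91/34 ≈ 2.676 bits/symbol.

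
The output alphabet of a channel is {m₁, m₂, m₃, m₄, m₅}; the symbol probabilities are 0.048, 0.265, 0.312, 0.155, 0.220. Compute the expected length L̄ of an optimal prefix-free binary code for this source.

2.203 bits/symbol

Repeatedly combine the two least-probable nodes; the expected code length is the sum of the merged weights.
merge 6/125 + 31/200 → 203/1000
merge 203/1000 + 11/50 → 423/1000
merge 53/200 + 39/125 → 577/1000
merge 423/1000 + 577/1000 → 1
L = 203/1000 + 423/1000 + 577/1000 + 1 = 2203/1000 = 2.203 bits/symbol.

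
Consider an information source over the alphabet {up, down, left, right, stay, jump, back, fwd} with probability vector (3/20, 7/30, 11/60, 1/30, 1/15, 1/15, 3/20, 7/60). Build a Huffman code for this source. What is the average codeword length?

Repeatedly combine the two least-probable nodes; the expected code length is the sum of the merged weights.
merge 1/30 + 1/15 → 1/10
merge 1/15 + 1/10 → 1/6
merge 7/60 + 3/20 → 4/15
merge 3/20 + 1/6 → 19/60
merge 11/60 + 7/30 → 5/12
merge 4/15 + 19/60 → 7/12
merge 5/12 + 7/12 → 1
L = 1/10 + 1/6 + 4/15 + 19/60 + 5/12 + 7/12 + 1 = 57/20 = 2.85 bits/symbol.

2.85 bits/symbol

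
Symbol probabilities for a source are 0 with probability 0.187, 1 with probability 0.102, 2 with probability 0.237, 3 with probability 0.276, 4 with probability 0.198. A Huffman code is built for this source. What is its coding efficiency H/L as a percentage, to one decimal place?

98.5%

Entropy H = −Σ p log₂ p ≈ 2.2557 bits.
Huffman merges: 51/500+187/1000→289/1000; 99/500+237/1000→87/200; 69/250+289/1000→113/200; 87/200+113/200→1. L = 2289/1000 ≈ 2.2890.
Efficiency = H/L = 2.2557/2.2890 = 98.5%.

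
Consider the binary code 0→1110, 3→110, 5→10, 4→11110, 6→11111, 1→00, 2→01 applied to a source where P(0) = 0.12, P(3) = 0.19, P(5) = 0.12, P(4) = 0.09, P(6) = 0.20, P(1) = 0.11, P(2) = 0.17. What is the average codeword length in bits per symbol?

L̄ = Σ pᵢ·ℓᵢ = 0.12·4 + 0.19·3 + 0.12·2 + 0.09·5 + 0.20·5 + 0.11·2 + 0.17·2 = 3.3 bits/symbol.

3.3 bits/symbol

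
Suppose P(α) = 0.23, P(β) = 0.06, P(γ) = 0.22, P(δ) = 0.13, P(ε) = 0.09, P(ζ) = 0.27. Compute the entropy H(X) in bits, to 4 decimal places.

2.4171 bits

H = −Σ pᵢ log₂ pᵢ.
−0.23·log₂(0.23) = 0.4877
−0.06·log₂(0.06) = 0.2435
−0.22·log₂(0.22) = 0.4806
−0.13·log₂(0.13) = 0.3826
−0.09·log₂(0.09) = 0.3127
−0.27·log₂(0.27) = 0.5100
Sum ≈ 2.4171 → 2.4171 bits.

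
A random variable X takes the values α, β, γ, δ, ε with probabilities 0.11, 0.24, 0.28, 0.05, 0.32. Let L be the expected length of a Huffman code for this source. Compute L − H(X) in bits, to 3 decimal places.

Entropy H = −Σ p log₂ p ≈ 2.1008 bits.
Huffman merges: 1/20+11/100→4/25; 4/25+6/25→2/5; 7/25+8/25→3/5; 2/5+3/5→1. L = 54/25 ≈ 2.1600.
L − H = 2.1600 − 2.1008 = 0.059 bits.

0.059 bits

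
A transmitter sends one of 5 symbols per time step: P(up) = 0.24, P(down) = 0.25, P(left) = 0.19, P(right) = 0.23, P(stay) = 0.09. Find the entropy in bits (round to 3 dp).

2.250 bits

H = −Σ pᵢ log₂ pᵢ.
−0.24·log₂(0.24) = 0.4941
−0.25·log₂(0.25) = 0.5000
−0.19·log₂(0.19) = 0.4552
−0.23·log₂(0.23) = 0.4877
−0.09·log₂(0.09) = 0.3127
Sum ≈ 2.2497 → 2.250 bits.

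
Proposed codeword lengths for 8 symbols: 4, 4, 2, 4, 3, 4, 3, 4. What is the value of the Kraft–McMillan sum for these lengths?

With common denominator 2^4 = 16: Σ 2^(−ℓᵢ) = 1/16 + 1/16 + 4/16 + 1/16 + 2/16 + 1/16 + 2/16 + 1/16 = 13/16 = 0.8125.

0.8125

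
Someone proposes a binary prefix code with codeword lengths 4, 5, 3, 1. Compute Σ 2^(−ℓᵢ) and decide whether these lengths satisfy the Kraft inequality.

0.71875; yes

With common denominator 2^5 = 32: Σ 2^(−ℓᵢ) = 2/32 + 1/32 + 4/32 + 16/32 = 23/32 = 0.71875.
Kraft's inequality requires Σ ≤ 1; here Σ = 0.71875 ≤ 1, so such a prefix code exists.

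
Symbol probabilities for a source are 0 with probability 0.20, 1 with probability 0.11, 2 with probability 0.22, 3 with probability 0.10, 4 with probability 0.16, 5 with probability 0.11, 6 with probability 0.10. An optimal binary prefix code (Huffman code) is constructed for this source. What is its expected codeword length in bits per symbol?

2.78 bits/symbol

Repeatedly combine the two least-probable nodes; the expected code length is the sum of the merged weights.
merge 1/10 + 1/10 → 1/5
merge 11/100 + 11/100 → 11/50
merge 4/25 + 1/5 → 9/25
merge 1/5 + 11/50 → 21/50
merge 11/50 + 9/25 → 29/50
merge 21/50 + 29/50 → 1
L = 1/5 + 11/50 + 9/25 + 21/50 + 29/50 + 1 = 139/50 = 2.78 bits/symbol.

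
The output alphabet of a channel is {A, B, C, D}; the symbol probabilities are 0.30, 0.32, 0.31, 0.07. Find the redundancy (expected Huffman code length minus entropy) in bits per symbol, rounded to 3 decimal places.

Entropy H = −Σ p log₂ p ≈ 1.8395 bits.
Huffman merges: 7/100+3/10→37/100; 31/100+8/25→63/100; 37/100+63/100→1. L = 2 ≈ 2.0000.
L − H = 2.0000 − 1.8395 = 0.161 bits.

0.161 bits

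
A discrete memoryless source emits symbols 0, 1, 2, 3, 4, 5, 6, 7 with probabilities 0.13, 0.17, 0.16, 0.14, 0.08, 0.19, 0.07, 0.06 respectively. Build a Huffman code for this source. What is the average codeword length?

Repeatedly combine the two least-probable nodes; the expected code length is the sum of the merged weights.
merge 3/50 + 7/100 → 13/100
merge 2/25 + 13/100 → 21/100
merge 13/100 + 7/50 → 27/100
merge 4/25 + 17/100 → 33/100
merge 19/100 + 21/100 → 2/5
merge 27/100 + 33/100 → 3/5
merge 2/5 + 3/5 → 1
L = 13/100 + 21/100 + 27/100 + 33/100 + 2/5 + 3/5 + 1 = 147/50 = 2.94 bits/symbol.

2.94 bits/symbol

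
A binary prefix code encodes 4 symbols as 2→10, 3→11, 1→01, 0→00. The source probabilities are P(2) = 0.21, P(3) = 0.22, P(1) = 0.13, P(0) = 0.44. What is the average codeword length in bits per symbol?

L̄ = Σ pᵢ·ℓᵢ = 0.21·2 + 0.22·2 + 0.13·2 + 0.44·2 = 2 bits/symbol.

2 bits/symbol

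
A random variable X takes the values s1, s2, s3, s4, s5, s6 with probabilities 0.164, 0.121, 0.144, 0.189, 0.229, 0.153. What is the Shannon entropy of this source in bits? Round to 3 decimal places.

2.555 bits

H = −Σ pᵢ log₂ pᵢ.
−0.164·log₂(0.164) = 0.4278
−0.121·log₂(0.121) = 0.3687
−0.144·log₂(0.144) = 0.4026
−0.189·log₂(0.189) = 0.4543
−0.229·log₂(0.229) = 0.4870
−0.153·log₂(0.153) = 0.4144
Sum ≈ 2.5547 → 2.555 bits.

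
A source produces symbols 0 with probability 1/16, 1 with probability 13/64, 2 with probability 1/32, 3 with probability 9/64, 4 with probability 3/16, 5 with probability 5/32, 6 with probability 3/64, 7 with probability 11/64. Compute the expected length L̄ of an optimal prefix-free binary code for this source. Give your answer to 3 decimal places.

2.828 bits/symbol

Repeatedly combine the two least-probable nodes; the expected code length is the sum of the merged weights.
merge 1/32 + 3/64 → 5/64
merge 1/16 + 5/64 → 9/64
merge 9/64 + 9/64 → 9/32
merge 5/32 + 11/64 → 21/64
merge 3/16 + 13/64 → 25/64
merge 9/32 + 21/64 → 39/64
merge 25/64 + 39/64 → 1
L = 5/64 + 9/64 + 9/32 + 21/64 + 25/64 + 39/64 + 1 = 181/64 ≈ 2.828 bits/symbol.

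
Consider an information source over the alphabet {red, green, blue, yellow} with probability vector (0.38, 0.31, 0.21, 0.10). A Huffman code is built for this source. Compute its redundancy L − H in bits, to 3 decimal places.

Entropy H = −Σ p log₂ p ≈ 1.8593 bits.
Huffman merges: 1/10+21/100→31/100; 31/100+31/100→31/50; 19/50+31/50→1. L = 193/100 ≈ 1.9300.
L − H = 1.9300 − 1.8593 = 0.071 bits.

0.071 bits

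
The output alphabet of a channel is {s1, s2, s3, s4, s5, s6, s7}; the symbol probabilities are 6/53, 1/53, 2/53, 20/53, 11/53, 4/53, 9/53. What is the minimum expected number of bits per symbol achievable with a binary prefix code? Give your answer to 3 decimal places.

Repeatedly combine the two least-probable nodes; the expected code length is the sum of the merged weights.
merge 1/53 + 2/53 → 3/53
merge 3/53 + 4/53 → 7/53
merge 6/53 + 7/53 → 13/53
merge 9/53 + 11/53 → 20/53
merge 13/53 + 20/53 → 33/53
merge 20/53 + 33/53 → 1
L = 3/53 + 7/53 + 13/53 + 20/53 + 33/53 + 1 = 129/53 ≈ 2.434 bits/symbol.

2.434 bits/symbol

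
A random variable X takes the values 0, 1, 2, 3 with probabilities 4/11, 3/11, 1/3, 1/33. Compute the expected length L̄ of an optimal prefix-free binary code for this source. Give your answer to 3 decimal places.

Repeatedly combine the two least-probable nodes; the expected code length is the sum of the merged weights.
merge 1/33 + 3/11 → 10/33
merge 10/33 + 1/3 → 7/11
merge 4/11 + 7/11 → 1
L = 10/33 + 7/11 + 1 = 64/33 ≈ 1.939 bits/symbol.

1.939 bits/symbol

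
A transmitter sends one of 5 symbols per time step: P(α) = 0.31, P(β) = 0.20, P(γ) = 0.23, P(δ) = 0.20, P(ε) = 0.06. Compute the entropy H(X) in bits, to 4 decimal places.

H = −Σ pᵢ log₂ pᵢ.
−0.31·log₂(0.31) = 0.5238
−0.20·log₂(0.20) = 0.4644
−0.23·log₂(0.23) = 0.4877
−0.20·log₂(0.20) = 0.4644
−0.06·log₂(0.06) = 0.2435
Sum ≈ 2.1838 → 2.1838 bits.

2.1838 bits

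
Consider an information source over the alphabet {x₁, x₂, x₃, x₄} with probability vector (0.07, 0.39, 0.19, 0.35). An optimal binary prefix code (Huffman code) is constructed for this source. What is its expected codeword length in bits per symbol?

1.87 bits/symbol

Repeatedly combine the two least-probable nodes; the expected code length is the sum of the merged weights.
merge 7/100 + 19/100 → 13/50
merge 13/50 + 7/20 → 61/100
merge 39/100 + 61/100 → 1
L = 13/50 + 61/100 + 1 = 187/100 = 1.87 bits/symbol.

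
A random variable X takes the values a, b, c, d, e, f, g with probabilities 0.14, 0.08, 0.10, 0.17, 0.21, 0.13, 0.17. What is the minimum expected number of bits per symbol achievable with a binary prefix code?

2.79 bits/symbol

Repeatedly combine the two least-probable nodes; the expected code length is the sum of the merged weights.
merge 2/25 + 1/10 → 9/50
merge 13/100 + 7/50 → 27/100
merge 17/100 + 17/100 → 17/50
merge 9/50 + 21/100 → 39/100
merge 27/100 + 17/50 → 61/100
merge 39/100 + 61/100 → 1
L = 9/50 + 27/100 + 17/50 + 39/100 + 61/100 + 1 = 279/100 = 2.79 bits/symbol.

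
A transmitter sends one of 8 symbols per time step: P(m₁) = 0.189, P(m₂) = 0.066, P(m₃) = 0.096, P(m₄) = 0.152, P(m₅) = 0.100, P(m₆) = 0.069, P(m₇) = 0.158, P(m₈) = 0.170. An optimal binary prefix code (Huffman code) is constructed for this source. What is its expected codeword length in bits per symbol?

2.946 bits/symbol

Repeatedly combine the two least-probable nodes; the expected code length is the sum of the merged weights.
merge 33/500 + 69/1000 → 27/200
merge 12/125 + 1/10 → 49/250
merge 27/200 + 19/125 → 287/1000
merge 79/500 + 17/100 → 41/125
merge 189/1000 + 49/250 → 77/200
merge 287/1000 + 41/125 → 123/200
merge 77/200 + 123/200 → 1
L = 27/200 + 49/250 + 287/1000 + 41/125 + 77/200 + 123/200 + 1 = 1473/500 = 2.946 bits/symbol.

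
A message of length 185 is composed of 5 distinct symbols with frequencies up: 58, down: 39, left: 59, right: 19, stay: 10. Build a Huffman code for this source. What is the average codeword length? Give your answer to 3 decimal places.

2.157 bits/symbol

Probabilities are the counts divided by 185.
Repeatedly combine the two least-probable nodes; the expected code length is the sum of the merged weights.
merge 2/37 + 19/185 → 29/185
merge 29/185 + 39/185 → 68/185
merge 58/185 + 59/185 → 117/185
merge 68/185 + 117/185 → 1
L = 29/185 + 68/185 + 117/185 + 1 = 399/185 ≈ 2.157 bits/symbol.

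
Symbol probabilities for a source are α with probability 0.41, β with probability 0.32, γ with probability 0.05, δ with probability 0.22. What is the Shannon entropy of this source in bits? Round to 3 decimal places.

H = −Σ pᵢ log₂ pᵢ.
−0.41·log₂(0.41) = 0.5274
−0.32·log₂(0.32) = 0.5260
−0.05·log₂(0.05) = 0.2161
−0.22·log₂(0.22) = 0.4806
Sum ≈ 1.7501 → 1.750 bits.

1.750 bits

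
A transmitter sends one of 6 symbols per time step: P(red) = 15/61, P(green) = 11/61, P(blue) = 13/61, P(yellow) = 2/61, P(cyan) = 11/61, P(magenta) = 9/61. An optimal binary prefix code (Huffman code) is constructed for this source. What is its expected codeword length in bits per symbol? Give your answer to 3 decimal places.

Repeatedly combine the two least-probable nodes; the expected code length is the sum of the merged weights.
merge 2/61 + 9/61 → 11/61
merge 11/61 + 11/61 → 22/61
merge 11/61 + 13/61 → 24/61
merge 15/61 + 22/61 → 37/61
merge 24/61 + 37/61 → 1
L = 11/61 + 22/61 + 24/61 + 37/61 + 1 = 155/61 ≈ 2.541 bits/symbol.

2.541 bits/symbol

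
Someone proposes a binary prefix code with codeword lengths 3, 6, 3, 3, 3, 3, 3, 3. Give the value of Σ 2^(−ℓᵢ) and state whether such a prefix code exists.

With common denominator 2^6 = 64: Σ 2^(−ℓᵢ) = 8/64 + 1/64 + 8/64 + 8/64 + 8/64 + 8/64 + 8/64 + 8/64 = 57/64 = 0.890625.
Kraft's inequality requires Σ ≤ 1; here Σ = 0.890625 ≤ 1, so such a prefix code exists.

0.890625; yes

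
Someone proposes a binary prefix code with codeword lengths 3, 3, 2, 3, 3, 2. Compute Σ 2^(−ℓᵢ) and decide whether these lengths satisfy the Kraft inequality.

With common denominator 2^3 = 8: Σ 2^(−ℓᵢ) = 1/8 + 1/8 + 2/8 + 1/8 + 1/8 + 2/8 = 8/8 = 1.
Kraft's inequality requires Σ ≤ 1; here Σ = 1 ≤ 1, so such a prefix code exists.

1; yes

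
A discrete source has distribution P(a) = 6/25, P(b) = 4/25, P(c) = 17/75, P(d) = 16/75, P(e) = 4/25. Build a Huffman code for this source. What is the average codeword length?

2.32 bits/symbol

Repeatedly combine the two least-probable nodes; the expected code length is the sum of the merged weights.
merge 4/25 + 4/25 → 8/25
merge 16/75 + 17/75 → 11/25
merge 6/25 + 8/25 → 14/25
merge 11/25 + 14/25 → 1
L = 8/25 + 11/25 + 14/25 + 1 = 58/25 = 2.32 bits/symbol.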